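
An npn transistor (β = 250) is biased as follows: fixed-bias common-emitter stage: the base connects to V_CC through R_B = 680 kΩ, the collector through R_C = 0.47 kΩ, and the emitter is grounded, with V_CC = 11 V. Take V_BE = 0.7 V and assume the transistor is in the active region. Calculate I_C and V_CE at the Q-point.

I_C ≈ 3.8 mA, V_CE ≈ 9.2 V

Base loop: V_CC = I_B·R_B + V_BE, so I_B = (11 − 0.7)/680 kΩ = 0.0151 mA.
In the active region I_C = β·I_B = 250 × 0.0151 = 3.79 mA.
Collector loop: V_CE = V_CC − I_C·R_C = 11 − 3.79×0.47 = 9.22 V.
Since V_CE = 9.22 V > V_CE(sat) ≈ 0.2 V, the transistor is in the active region as assumed.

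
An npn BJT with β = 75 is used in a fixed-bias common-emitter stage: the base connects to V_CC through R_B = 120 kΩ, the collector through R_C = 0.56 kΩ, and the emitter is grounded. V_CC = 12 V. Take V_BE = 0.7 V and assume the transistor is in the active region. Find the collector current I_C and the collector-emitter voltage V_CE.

I_C ≈ 7.1 mA, V_CE ≈ 8 V

Base loop: V_CC = I_B·R_B + V_BE, so I_B = (12 − 0.7)/120 kΩ = 0.0942 mA.
In the active region I_C = β·I_B = 75 × 0.0942 = 7.06 mA.
Collector loop: V_CE = V_CC − I_C·R_C = 12 − 7.06×0.56 = 8.04 V.
Since V_CE = 8.04 V > V_CE(sat) ≈ 0.2 V, the transistor is in the active region as assumed.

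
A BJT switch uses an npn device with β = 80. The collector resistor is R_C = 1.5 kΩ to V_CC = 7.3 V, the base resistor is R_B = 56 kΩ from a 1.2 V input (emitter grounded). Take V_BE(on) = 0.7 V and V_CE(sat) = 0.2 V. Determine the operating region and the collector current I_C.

Assume active. Base-emitter loop: I_B = (V_BB − V_BE)/R_B = (1.2 − 0.7)/56 = 0.00893 mA.
I_C = β·I_B = 80×0.00893 = 0.714 mA.
V_CE = V_CC − I_C·R_C = 7.3 − 0.714×1.5 = 6.23 V > V_CE(sat), so the active-region assumption holds.

active; I_C ≈ 0.71 mA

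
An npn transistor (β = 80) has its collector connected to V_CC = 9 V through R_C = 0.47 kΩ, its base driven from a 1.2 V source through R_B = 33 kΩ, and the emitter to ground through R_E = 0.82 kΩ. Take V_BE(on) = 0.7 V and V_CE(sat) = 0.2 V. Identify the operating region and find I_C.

active; I_C ≈ 0.4 mA

Assume active. Base-emitter loop: I_B = (V_BB − V_BE)/(R_B + (β+1)R_E) = (1.2 − 0.7)/(33 + 81×0.82) = 0.00503 mA.
I_C = β·I_B = 80×0.00503 = 0.402 mA.
V_CE = V_CC − I_C·R_C − I_E·R_E = 9 − 0.402×0.47 − 0.407×0.82 = 8.48 V > V_CE(sat), so the active-region assumption holds.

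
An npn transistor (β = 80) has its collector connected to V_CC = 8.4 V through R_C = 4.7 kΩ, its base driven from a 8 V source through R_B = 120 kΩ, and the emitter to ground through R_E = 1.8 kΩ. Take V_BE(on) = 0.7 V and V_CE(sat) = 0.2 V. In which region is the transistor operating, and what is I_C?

saturation; I_C ≈ 1.3 mA

Assume active: I_B = (8 − 0.7)/(120 + 81×1.8) = 0.0275 mA, I_C = β·I_B = 2.2 mA.
Then V_CE = 8.4 − 2.2×4.7 − 2.22×1.8 = -5.93 V < 0.2 V — the active assumption fails.
Re-solve with V_CE = 0.2 V. KCL at the emitter: V_E/R_E = (V_BB−0.7−V_E)/R_B + (V_CC−0.2−V_E)/R_C, giving V_E = 2.32 V.
I_C = (V_CC − 0.2 − V_E)/R_C = (8.2 − 2.32)/4.7 = 1.25 mA.
Check: I_B = (7.3 − 2.32)/120 = 0.0415 mA, and β·I_B = 3.32 mA > I_C, confirming saturation.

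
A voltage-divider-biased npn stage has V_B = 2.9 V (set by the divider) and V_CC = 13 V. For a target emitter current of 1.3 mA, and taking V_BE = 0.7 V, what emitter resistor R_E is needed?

V_E = V_B − V_BE = 2.9 − 0.7 = 2.2 V.
R_E = V_E / I_E = 2.2 / 1.3 = 1.69 kΩ.

R_E ≈ 1.7 kΩ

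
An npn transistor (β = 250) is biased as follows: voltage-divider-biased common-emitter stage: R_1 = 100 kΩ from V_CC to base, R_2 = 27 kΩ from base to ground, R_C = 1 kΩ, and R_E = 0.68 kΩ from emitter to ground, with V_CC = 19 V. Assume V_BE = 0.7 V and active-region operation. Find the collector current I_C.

Thevenize the base divider: V_Th = V_CC·R_2/(R_1+R_2) = 19×27/127 = 4.04 V, R_Th = R_1‖R_2 = 21.3 kΩ.
Base-emitter loop: V_Th = I_B·R_Th + V_BE + (β+1)I_B·R_E, so I_B = (4.04 − 0.7) / (21.3 + 251×0.68) = 0.0174 mA.
I_C = β·I_B = 250×0.0174 = 4.35 mA, and I_E = (β+1)I_B = 4.37 mA.
V_CE = V_CC − I_C·R_C − I_E·R_E = 19 − 4.35×1 − 4.37×0.68 = 11.7 V.
V_CE = 11.7 V > 0.2 V confirms active-region operation.

I_C ≈ 4.3 mA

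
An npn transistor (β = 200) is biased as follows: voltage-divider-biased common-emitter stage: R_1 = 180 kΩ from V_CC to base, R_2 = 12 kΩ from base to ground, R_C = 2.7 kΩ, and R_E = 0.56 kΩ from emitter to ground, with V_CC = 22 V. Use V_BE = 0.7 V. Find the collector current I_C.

I_C ≈ 1.1 mA

Thevenize the base divider: V_Th = V_CC·R_2/(R_1+R_2) = 22×12/192 = 1.38 V, R_Th = R_1‖R_2 = 11.2 kΩ.
Base-emitter loop: V_Th = I_B·R_Th + V_BE + (β+1)I_B·R_E, so I_B = (1.38 − 0.7) / (11.2 + 201×0.56) = 0.00545 mA.
I_C = β·I_B = 200×0.00545 = 1.09 mA, and I_E = (β+1)I_B = 1.1 mA.
V_CE = V_CC − I_C·R_C − I_E·R_E = 22 − 1.09×2.7 − 1.1×0.56 = 18.4 V.
V_CE = 18.4 V > 0.2 V confirms active-region operation.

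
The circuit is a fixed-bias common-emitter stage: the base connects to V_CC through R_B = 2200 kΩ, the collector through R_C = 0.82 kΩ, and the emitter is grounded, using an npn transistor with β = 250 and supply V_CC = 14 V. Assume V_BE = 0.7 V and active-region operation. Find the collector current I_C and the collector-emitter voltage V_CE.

I_C ≈ 1.5 mA, V_CE ≈ 13 V

Base loop: V_CC = I_B·R_B + V_BE, so I_B = (14 − 0.7)/2200 kΩ = 0.00605 mA.
In the active region I_C = β·I_B = 250 × 0.00605 = 1.51 mA.
Collector loop: V_CE = V_CC − I_C·R_C = 14 − 1.51×0.82 = 12.8 V.
Since V_CE = 12.8 V > V_CE(sat) ≈ 0.2 V, the transistor is in the active region as assumed.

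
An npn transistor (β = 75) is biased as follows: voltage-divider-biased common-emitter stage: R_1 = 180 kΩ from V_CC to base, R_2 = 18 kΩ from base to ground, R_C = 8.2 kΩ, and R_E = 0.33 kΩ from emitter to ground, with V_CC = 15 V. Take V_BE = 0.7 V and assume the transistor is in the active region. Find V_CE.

Thevenize the base divider: V_Th = V_CC·R_2/(R_1+R_2) = 15×18/198 = 1.36 V, R_Th = R_1‖R_2 = 16.4 kΩ.
Base-emitter loop: V_Th = I_B·R_Th + V_BE + (β+1)I_B·R_E, so I_B = (1.36 − 0.7) / (16.4 + 76×0.33) = 0.016 mA.
I_C = β·I_B = 75×0.016 = 1.2 mA, and I_E = (β+1)I_B = 1.22 mA.
V_CE = V_CC − I_C·R_C − I_E·R_E = 15 − 1.2×8.2 − 1.22×0.33 = 4.75 V.
V_CE = 4.75 V > 0.2 V confirms active-region operation.

V_CE ≈ 4.8 V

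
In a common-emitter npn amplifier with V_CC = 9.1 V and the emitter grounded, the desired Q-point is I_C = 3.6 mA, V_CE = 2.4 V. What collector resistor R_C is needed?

R_C ≈ 1.9 kΩ

Collector loop: V_CC = I_C·R_C + V_CE.
R_C = (V_CC − V_CE)/I_C = (9.1 − 2.4)/3.6 = 1.86 kΩ.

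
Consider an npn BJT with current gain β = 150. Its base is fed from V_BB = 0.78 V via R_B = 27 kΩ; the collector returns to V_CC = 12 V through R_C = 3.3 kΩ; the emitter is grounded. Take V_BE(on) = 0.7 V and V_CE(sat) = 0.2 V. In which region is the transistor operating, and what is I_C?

Assume active. Base-emitter loop: I_B = (V_BB − V_BE)/R_B = (0.78 − 0.7)/27 = 0.00296 mA.
I_C = β·I_B = 150×0.00296 = 0.444 mA.
V_CE = V_CC − I_C·R_C = 12 − 0.444×3.3 = 10.5 V > V_CE(sat), so the active-region assumption holds.

active; I_C ≈ 0.44 mA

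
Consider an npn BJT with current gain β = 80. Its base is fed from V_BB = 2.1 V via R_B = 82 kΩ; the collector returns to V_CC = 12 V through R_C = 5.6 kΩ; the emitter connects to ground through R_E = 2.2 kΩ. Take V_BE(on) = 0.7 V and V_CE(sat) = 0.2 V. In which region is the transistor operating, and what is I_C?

active; I_C ≈ 0.43 mA

Assume active. Base-emitter loop: I_B = (V_BB − V_BE)/(R_B + (β+1)R_E) = (2.1 − 0.7)/(82 + 81×2.2) = 0.00538 mA.
I_C = β·I_B = 80×0.00538 = 0.43 mA.
V_CE = V_CC − I_C·R_C − I_E·R_E = 12 − 0.43×5.6 − 0.436×2.2 = 8.63 V > V_CE(sat), so the active-region assumption holds.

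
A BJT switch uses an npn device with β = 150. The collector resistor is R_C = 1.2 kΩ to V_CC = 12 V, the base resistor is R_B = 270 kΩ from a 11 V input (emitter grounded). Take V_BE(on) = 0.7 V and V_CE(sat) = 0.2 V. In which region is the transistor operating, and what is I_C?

active; I_C ≈ 5.7 mA

Assume active. Base-emitter loop: I_B = (V_BB − V_BE)/R_B = (11 − 0.7)/270 = 0.0381 mA.
I_C = β·I_B = 150×0.0381 = 5.72 mA.
V_CE = V_CC − I_C·R_C = 12 − 5.72×1.2 = 5.13 V > V_CE(sat), so the active-region assumption holds.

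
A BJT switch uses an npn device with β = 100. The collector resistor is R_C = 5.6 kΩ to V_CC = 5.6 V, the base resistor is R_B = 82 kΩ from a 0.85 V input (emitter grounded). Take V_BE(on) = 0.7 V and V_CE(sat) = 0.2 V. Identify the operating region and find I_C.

active; I_C ≈ 0.18 mA

Assume active. Base-emitter loop: I_B = (V_BB − V_BE)/R_B = (0.85 − 0.7)/82 = 0.00183 mA.
I_C = β·I_B = 100×0.00183 = 0.183 mA.
V_CE = V_CC − I_C·R_C = 5.6 − 0.183×5.6 = 4.58 V > V_CE(sat), so the active-region assumption holds.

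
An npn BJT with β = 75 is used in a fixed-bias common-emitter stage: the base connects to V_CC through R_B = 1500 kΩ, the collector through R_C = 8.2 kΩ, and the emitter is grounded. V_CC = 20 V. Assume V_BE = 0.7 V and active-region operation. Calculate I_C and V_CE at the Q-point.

I_C ≈ 0.96 mA, V_CE ≈ 12 V

Base loop: V_CC = I_B·R_B + V_BE, so I_B = (20 − 0.7)/1500 kΩ = 0.0129 mA.
In the active region I_C = β·I_B = 75 × 0.0129 = 0.965 mA.
Collector loop: V_CE = V_CC − I_C·R_C = 20 − 0.965×8.2 = 12.1 V.
Since V_CE = 12.1 V > V_CE(sat) ≈ 0.2 V, the transistor is in the active region as assumed.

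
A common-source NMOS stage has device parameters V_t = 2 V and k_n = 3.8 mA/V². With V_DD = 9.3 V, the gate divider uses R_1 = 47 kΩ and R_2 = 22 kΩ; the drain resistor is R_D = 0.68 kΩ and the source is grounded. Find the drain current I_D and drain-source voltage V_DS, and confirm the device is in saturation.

V_G = V_DD·R_2/(R_1+R_2) = 9.3×22/69 = 2.97 V. With the source grounded, V_GS = V_G = 2.97 V.
Assume saturation: I_D = (k_n/2)(V_GS − V_t)² = (3.8/2)×(2.97 − 2)² = 1.9×0.965² = 1.77 mA.
V_DS = V_DD − I_D·R_D = 9.3 − 1.77×0.68 = 8.1 V.
Saturation requires V_DS ≥ V_GS − V_t = 0.965 V; 8.1 ≥ 0.965 ✓.

I_D ≈ 1.8 mA, V_DS ≈ 8.1 V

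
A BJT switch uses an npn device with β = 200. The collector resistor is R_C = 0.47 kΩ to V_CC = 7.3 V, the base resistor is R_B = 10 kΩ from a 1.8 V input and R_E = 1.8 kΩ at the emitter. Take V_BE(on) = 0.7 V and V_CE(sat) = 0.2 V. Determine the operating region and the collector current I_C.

Assume active. Base-emitter loop: I_B = (V_BB − V_BE)/(R_B + (β+1)R_E) = (1.8 − 0.7)/(10 + 201×1.8) = 0.00296 mA.
I_C = β·I_B = 200×0.00296 = 0.592 mA.
V_CE = V_CC − I_C·R_C − I_E·R_E = 7.3 − 0.592×0.47 − 0.595×1.8 = 5.95 V > V_CE(sat), so the active-region assumption holds.

active; I_C ≈ 0.59 mA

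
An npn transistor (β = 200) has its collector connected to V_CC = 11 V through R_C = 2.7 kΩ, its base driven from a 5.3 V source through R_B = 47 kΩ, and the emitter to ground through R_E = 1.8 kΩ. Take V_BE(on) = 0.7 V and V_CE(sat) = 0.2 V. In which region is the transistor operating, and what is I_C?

Assume active. Base-emitter loop: I_B = (V_BB − V_BE)/(R_B + (β+1)R_E) = (5.3 − 0.7)/(47 + 201×1.8) = 0.0113 mA.
I_C = β·I_B = 200×0.0113 = 2.25 mA.
V_CE = V_CC − I_C·R_C − I_E·R_E = 11 − 2.25×2.7 − 2.26×1.8 = 0.853 V > V_CE(sat), so the active-region assumption holds.

active; I_C ≈ 2.3 mA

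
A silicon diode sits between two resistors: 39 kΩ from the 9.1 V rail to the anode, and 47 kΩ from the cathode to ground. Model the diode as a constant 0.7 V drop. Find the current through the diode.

I ≈ 0.098 mA

The two resistors are in series with the diode, so KVL gives 9.1 = I·39 + 0.7 + I·47.
I = (9.1 − 0.7) / (39 + 47) kΩ = 8.4 / 86 = 0.0977 mA.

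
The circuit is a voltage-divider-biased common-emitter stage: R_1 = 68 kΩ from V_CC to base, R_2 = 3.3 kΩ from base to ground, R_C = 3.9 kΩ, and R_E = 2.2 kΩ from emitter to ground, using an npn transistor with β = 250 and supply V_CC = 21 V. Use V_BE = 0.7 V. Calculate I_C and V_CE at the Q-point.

I_C ≈ 0.12 mA, V_CE ≈ 20 V

Thevenize the base divider: V_Th = V_CC·R_2/(R_1+R_2) = 21×3.3/71.3 = 0.972 V, R_Th = R_1‖R_2 = 3.15 kΩ.
Base-emitter loop: V_Th = I_B·R_Th + V_BE + (β+1)I_B·R_E, so I_B = (0.972 − 0.7) / (3.15 + 251×2.2) = 0.00049 mA.
I_C = β·I_B = 250×0.00049 = 0.122 mA, and I_E = (β+1)I_B = 0.123 mA.
V_CE = V_CC − I_C·R_C − I_E·R_E = 21 − 0.122×3.9 − 0.123×2.2 = 20.3 V.
V_CE = 20.3 V > 0.2 V confirms active-region operation.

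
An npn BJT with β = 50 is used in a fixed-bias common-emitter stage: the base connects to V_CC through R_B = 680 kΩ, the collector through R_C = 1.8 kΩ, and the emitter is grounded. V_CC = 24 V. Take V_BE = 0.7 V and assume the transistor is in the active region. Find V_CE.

V_CE ≈ 21 V

Base loop: V_CC = I_B·R_B + V_BE, so I_B = (24 − 0.7)/680 kΩ = 0.0343 mA.
In the active region I_C = β·I_B = 50 × 0.0343 = 1.71 mA.
Collector loop: V_CE = V_CC − I_C·R_C = 24 − 1.71×1.8 = 20.9 V.
Since V_CE = 20.9 V > V_CE(sat) ≈ 0.2 V, the transistor is in the active region as assumed.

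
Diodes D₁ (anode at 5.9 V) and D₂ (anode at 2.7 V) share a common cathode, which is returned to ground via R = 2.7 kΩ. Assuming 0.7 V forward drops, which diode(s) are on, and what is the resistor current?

Only D₁ conducts; I_R ≈ 1.9 mA

Assume both conduct. Then node N would need to be at both 5.9−0.7 = 5.2 V and 2.7−0.7 = 2 V, which is impossible.
Assume only D₁ conducts: V_N = 5.9 − 0.7 = 5.2 V, so I_R = 5.2/2.7 = 1.93 mA.
Check D₂: its anode-to-cathode voltage is 2.7 − 5.2 = -2.5 V < 0.7 V, so it is off. The assumption is consistent.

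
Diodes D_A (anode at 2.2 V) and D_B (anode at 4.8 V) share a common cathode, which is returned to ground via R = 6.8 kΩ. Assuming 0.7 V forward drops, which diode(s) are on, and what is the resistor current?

Assume both conduct. Then node N would need to be at both 2.2−0.7 = 1.5 V and 4.8−0.7 = 4.1 V, which is impossible.
Assume only D_B conducts: V_N = 4.8 − 0.7 = 4.1 V, so I_R = 4.1/6.8 = 0.603 mA.
Check D_A: its anode-to-cathode voltage is 2.2 − 4.1 = -1.9 V < 0.7 V, so it is off. The assumption is consistent.

Only D_B conducts; I_R ≈ 0.6 mA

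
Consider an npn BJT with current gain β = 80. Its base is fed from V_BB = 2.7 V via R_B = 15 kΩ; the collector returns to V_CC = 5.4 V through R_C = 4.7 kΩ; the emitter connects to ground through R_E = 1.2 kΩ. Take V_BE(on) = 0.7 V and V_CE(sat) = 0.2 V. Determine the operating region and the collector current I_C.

Assume active: I_B = (2.7 − 0.7)/(15 + 81×1.2) = 0.0178 mA, I_C = β·I_B = 1.43 mA.
Then V_CE = 5.4 − 1.43×4.7 − 1.44×1.2 = -3.03 V < 0.2 V — the active assumption fails.
Re-solve with V_CE = 0.2 V. KCL at the emitter: V_E/R_E = (V_BB−0.7−V_E)/R_B + (V_CC−0.2−V_E)/R_C, giving V_E = 1.11 V.
I_C = (V_CC − 0.2 − V_E)/R_C = (5.2 − 1.11)/4.7 = 0.869 mA.
Check: I_B = (2 − 1.11)/15 = 0.0591 mA, and β·I_B = 4.72 mA > I_C, confirming saturation.

saturation; I_C ≈ 0.87 mA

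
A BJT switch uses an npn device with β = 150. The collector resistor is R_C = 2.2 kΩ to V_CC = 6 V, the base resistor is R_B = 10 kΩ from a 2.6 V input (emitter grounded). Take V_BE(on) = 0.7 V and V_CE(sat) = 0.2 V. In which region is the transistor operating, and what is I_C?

Assume active: I_B = (2.6 − 0.7)/10 = 0.19 mA, giving I_C = β·I_B = 28.5 mA.
But then V_CE = 6 − 28.5×2.2 = -56.7 V < V_CE(sat) = 0.2 V — impossible in the active region.
So the transistor is saturated. With V_CE = 0.2 V, I_C = (V_CC − 0.2)/R_C = 5.8/2.2 = 2.64 mA.
Check: β·I_B = 28.5 mA > I_C = 2.64 mA, confirming saturation.

saturation; I_C ≈ 2.6 mA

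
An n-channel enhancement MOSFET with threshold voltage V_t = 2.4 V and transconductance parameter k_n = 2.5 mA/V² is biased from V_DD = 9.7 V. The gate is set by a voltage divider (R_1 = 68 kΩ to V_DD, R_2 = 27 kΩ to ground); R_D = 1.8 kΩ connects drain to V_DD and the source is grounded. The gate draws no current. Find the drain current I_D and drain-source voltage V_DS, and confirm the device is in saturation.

V_G = V_DD·R_2/(R_1+R_2) = 9.7×27/95 = 2.76 V. With the source grounded, V_GS = V_G = 2.76 V.
Assume saturation: I_D = (k_n/2)(V_GS − V_t)² = (2.5/2)×(2.76 − 2.4)² = 1.25×0.357² = 0.159 mA.
V_DS = V_DD − I_D·R_D = 9.7 − 0.159×1.8 = 9.41 V.
Saturation requires V_DS ≥ V_GS − V_t = 0.357 V; 9.41 ≥ 0.357 ✓.

I_D ≈ 0.16 mA, V_DS ≈ 9.4 V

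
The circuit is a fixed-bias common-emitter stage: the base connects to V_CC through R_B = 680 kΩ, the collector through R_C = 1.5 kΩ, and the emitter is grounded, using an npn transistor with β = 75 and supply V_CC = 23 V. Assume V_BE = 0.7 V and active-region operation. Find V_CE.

Base loop: V_CC = I_B·R_B + V_BE, so I_B = (23 − 0.7)/680 kΩ = 0.0328 mA.
In the active region I_C = β·I_B = 75 × 0.0328 = 2.46 mA.
Collector loop: V_CE = V_CC − I_C·R_C = 23 − 2.46×1.5 = 19.3 V.
Since V_CE = 19.3 V > V_CE(sat) ≈ 0.2 V, the transistor is in the active region as assumed.

V_CE ≈ 19 V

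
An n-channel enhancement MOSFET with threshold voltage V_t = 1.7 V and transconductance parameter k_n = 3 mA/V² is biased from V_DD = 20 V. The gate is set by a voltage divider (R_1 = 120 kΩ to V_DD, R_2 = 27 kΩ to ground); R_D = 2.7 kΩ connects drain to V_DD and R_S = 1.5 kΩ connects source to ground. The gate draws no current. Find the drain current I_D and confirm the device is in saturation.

I_D ≈ 0.82 mA

V_G = V_DD·R_2/(R_1+R_2) = 20×27/147 = 3.67 V.
Assume saturation: I_D = (k_n/2)(V_GS − V_t)² with V_GS = V_G − I_D·R_S = 3.67 − 1.5·I_D.
Substituting gives 3.38·I_D² − 9.88·I_D + 5.84 = 0, with roots I_D = 0.822 or 2.11 mA.
The root I_D = 2.11 mA gives V_GS = 0.515 V ≤ V_t, so take I_D = 0.822 mA.
Then V_GS = 2.44 V and V_DS = V_DD − I_D(R_D+R_S) = 20 − 0.822×4.2 = 16.5 V.
Saturation requires V_DS ≥ V_GS − V_t = 0.74 V; 16.5 ≥ 0.74 ✓.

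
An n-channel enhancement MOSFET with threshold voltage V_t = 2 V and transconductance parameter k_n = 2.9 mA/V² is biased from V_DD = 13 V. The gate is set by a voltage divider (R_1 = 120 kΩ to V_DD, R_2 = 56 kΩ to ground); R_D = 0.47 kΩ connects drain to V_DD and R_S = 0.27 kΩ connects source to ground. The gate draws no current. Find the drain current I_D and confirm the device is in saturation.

I_D ≈ 2.8 mA

V_G = V_DD·R_2/(R_1+R_2) = 13×56/176 = 4.14 V.
Assume saturation: I_D = (k_n/2)(V_GS − V_t)² with V_GS = V_G − I_D·R_S = 4.14 − 0.27·I_D.
Substituting gives 0.106·I_D² − 2.67·I_D + 6.62 = 0, with roots I_D = 2.78 or 22.5 mA.
The root I_D = 22.5 mA gives V_GS = -1.94 V ≤ V_t, so take I_D = 2.78 mA.
Then V_GS = 3.39 V and V_DS = V_DD − I_D(R_D+R_S) = 13 − 2.78×0.74 = 10.9 V.
Saturation requires V_DS ≥ V_GS − V_t = 1.39 V; 10.9 ≥ 1.39 ✓.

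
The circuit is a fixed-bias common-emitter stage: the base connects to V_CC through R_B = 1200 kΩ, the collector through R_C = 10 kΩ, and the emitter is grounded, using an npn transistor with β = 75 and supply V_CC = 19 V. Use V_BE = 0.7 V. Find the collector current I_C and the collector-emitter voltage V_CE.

I_C ≈ 1.1 mA, V_CE ≈ 7.6 V

Base loop: V_CC = I_B·R_B + V_BE, so I_B = (19 − 0.7)/1200 kΩ = 0.0153 mA.
In the active region I_C = β·I_B = 75 × 0.0153 = 1.14 mA.
Collector loop: V_CE = V_CC − I_C·R_C = 19 − 1.14×10 = 7.56 V.
Since V_CE = 7.56 V > V_CE(sat) ≈ 0.2 V, the transistor is in the active region as assumed.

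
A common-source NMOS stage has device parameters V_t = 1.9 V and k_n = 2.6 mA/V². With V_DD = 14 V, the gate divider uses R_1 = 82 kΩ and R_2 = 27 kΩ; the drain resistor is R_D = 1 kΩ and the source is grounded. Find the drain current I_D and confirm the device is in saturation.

I_D ≈ 3.2 mA

V_G = V_DD·R_2/(R_1+R_2) = 14×27/109 = 3.47 V. With the source grounded, V_GS = V_G = 3.47 V.
Assume saturation: I_D = (k_n/2)(V_GS − V_t)² = (2.6/2)×(3.47 − 1.9)² = 1.3×1.57² = 3.2 mA.
V_DS = V_DD − I_D·R_D = 14 − 3.2×1 = 10.8 V.
Saturation requires V_DS ≥ V_GS − V_t = 1.57 V; 10.8 ≥ 1.57 ✓.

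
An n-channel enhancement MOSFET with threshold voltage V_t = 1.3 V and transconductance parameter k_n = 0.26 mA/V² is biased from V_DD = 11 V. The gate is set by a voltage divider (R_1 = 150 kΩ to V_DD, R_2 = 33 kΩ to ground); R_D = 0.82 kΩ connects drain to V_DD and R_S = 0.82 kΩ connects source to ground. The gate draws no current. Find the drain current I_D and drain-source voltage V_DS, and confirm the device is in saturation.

V_G = V_DD·R_2/(R_1+R_2) = 11×33/183 = 1.98 V.
Assume saturation: I_D = (k_n/2)(V_GS − V_t)² with V_GS = V_G − I_D·R_S = 1.98 − 0.82·I_D.
Substituting gives 0.0874·I_D² − 1.15·I_D + 0.0608 = 0, with roots I_D = 0.0532 or 13.1 mA.
The root I_D = 13.1 mA gives V_GS = -8.72 V ≤ V_t, so take I_D = 0.0532 mA.
Then V_GS = 1.94 V and V_DS = V_DD − I_D(R_D+R_S) = 11 − 0.0532×1.64 = 10.9 V.
Saturation requires V_DS ≥ V_GS − V_t = 0.64 V; 10.9 ≥ 0.64 ✓.

I_D ≈ 0.053 mA, V_DS ≈ 11 V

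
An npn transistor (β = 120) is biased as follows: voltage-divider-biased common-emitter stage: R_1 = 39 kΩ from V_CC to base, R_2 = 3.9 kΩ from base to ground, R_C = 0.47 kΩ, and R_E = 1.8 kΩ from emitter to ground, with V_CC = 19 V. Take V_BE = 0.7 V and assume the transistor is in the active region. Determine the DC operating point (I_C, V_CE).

Thevenize the base divider: V_Th = V_CC·R_2/(R_1+R_2) = 19×3.9/42.9 = 1.73 V, R_Th = R_1‖R_2 = 3.55 kΩ.
Base-emitter loop: V_Th = I_B·R_Th + V_BE + (β+1)I_B·R_E, so I_B = (1.73 − 0.7) / (3.55 + 121×1.8) = 0.00464 mA.
I_C = β·I_B = 120×0.00464 = 0.557 mA, and I_E = (β+1)I_B = 0.562 mA.
V_CE = V_CC − I_C·R_C − I_E·R_E = 19 − 0.557×0.47 − 0.562×1.8 = 17.7 V.
V_CE = 17.7 V > 0.2 V confirms active-region operation.

I_C ≈ 0.56 mA, V_CE ≈ 18 V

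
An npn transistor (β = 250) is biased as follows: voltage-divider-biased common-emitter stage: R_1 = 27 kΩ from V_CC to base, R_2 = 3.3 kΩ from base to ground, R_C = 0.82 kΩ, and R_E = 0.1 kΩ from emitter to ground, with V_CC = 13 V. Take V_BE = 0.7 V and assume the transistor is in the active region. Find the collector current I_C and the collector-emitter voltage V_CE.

I_C ≈ 6.4 mA, V_CE ≈ 7.1 V

Thevenize the base divider: V_Th = V_CC·R_2/(R_1+R_2) = 13×3.3/30.3 = 1.42 V, R_Th = R_1‖R_2 = 2.94 kΩ.
Base-emitter loop: V_Th = I_B·R_Th + V_BE + (β+1)I_B·R_E, so I_B = (1.42 − 0.7) / (2.94 + 251×0.1) = 0.0255 mA.
I_C = β·I_B = 250×0.0255 = 6.38 mA, and I_E = (β+1)I_B = 6.41 mA.
V_CE = V_CC − I_C·R_C − I_E·R_E = 13 − 6.38×0.82 − 6.41×0.1 = 7.13 V.
V_CE = 7.13 V > 0.2 V confirms active-region operation.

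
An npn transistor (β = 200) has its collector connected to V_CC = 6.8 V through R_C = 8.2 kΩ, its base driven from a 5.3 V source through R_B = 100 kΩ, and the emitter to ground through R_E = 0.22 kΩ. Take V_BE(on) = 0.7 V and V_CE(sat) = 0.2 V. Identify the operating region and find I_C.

Assume active: I_B = (5.3 − 0.7)/(100 + 201×0.22) = 0.0319 mA, I_C = β·I_B = 6.38 mA.
Then V_CE = 6.8 − 6.38×8.2 − 6.41×0.22 = -46.9 V < 0.2 V — the active assumption fails.
Re-solve with V_CE = 0.2 V. KCL at the emitter: V_E/R_E = (V_BB−0.7−V_E)/R_B + (V_CC−0.2−V_E)/R_C, giving V_E = 0.182 V.
I_C = (V_CC − 0.2 − V_E)/R_C = (6.6 − 0.182)/8.2 = 0.783 mA.
Check: I_B = (4.6 − 0.182)/100 = 0.0442 mA, and β·I_B = 8.84 mA > I_C, confirming saturation.

saturation; I_C ≈ 0.78 mA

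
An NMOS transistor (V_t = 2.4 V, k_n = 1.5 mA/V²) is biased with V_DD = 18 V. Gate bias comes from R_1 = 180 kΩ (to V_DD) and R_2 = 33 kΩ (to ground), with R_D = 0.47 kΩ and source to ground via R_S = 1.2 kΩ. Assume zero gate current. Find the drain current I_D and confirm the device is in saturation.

I_D ≈ 0.07 mA

V_G = V_DD·R_2/(R_1+R_2) = 18×33/213 = 2.79 V.
Assume saturation: I_D = (k_n/2)(V_GS − V_t)² with V_GS = V_G − I_D·R_S = 2.79 − 1.2·I_D.
Substituting gives 1.08·I_D² − 1.7·I_D + 0.113 = 0, with roots I_D = 0.0698 or 1.5 mA.
The root I_D = 1.5 mA gives V_GS = 0.984 V ≤ V_t, so take I_D = 0.0698 mA.
Then V_GS = 2.71 V and V_DS = V_DD − I_D(R_D+R_S) = 18 − 0.0698×1.67 = 17.9 V.
Saturation requires V_DS ≥ V_GS − V_t = 0.305 V; 17.9 ≥ 0.305 ✓.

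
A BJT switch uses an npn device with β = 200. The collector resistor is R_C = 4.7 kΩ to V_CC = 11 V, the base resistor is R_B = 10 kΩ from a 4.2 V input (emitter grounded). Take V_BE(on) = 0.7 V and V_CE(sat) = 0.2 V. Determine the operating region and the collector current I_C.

Assume active: I_B = (4.2 − 0.7)/10 = 0.35 mA, giving I_C = β·I_B = 70 mA.
But then V_CE = 11 − 70×4.7 = -318 V < V_CE(sat) = 0.2 V — impossible in the active region.
So the transistor is saturated. With V_CE = 0.2 V, I_C = (V_CC − 0.2)/R_C = 10.8/4.7 = 2.3 mA.
Check: β·I_B = 70 mA > I_C = 2.3 mA, confirming saturation.

saturation; I_C ≈ 2.3 mA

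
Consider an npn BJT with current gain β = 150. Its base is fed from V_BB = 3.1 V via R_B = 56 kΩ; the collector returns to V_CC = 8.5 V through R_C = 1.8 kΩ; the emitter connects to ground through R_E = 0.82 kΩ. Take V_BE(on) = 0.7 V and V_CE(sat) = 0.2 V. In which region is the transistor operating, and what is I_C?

Assume active. Base-emitter loop: I_B = (V_BB − V_BE)/(R_B + (β+1)R_E) = (3.1 − 0.7)/(56 + 151×0.82) = 0.0133 mA.
I_C = β·I_B = 150×0.0133 = 2 mA.
V_CE = V_CC − I_C·R_C − I_E·R_E = 8.5 − 2×1.8 − 2.02×0.82 = 3.24 V > V_CE(sat), so the active-region assumption holds.

active; I_C ≈ 2 mA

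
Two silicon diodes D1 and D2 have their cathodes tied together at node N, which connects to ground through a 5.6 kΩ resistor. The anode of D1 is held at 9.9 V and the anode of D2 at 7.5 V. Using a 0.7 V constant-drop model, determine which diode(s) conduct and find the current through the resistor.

Assume both conduct. Then node N would need to be at both 9.9−0.7 = 9.2 V and 7.5−0.7 = 6.8 V, which is impossible.
Assume only D1 conducts: V_N = 9.9 − 0.7 = 9.2 V, so I_R = 9.2/5.6 = 1.64 mA.
Check D2: its anode-to-cathode voltage is 7.5 − 9.2 = -1.7 V < 0.7 V, so it is off. The assumption is consistent.

Only D1 conducts; I_R ≈ 1.6 mA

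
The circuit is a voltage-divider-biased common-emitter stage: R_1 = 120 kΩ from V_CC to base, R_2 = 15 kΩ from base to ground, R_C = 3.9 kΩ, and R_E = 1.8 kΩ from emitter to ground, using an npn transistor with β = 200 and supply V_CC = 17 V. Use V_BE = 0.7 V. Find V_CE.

V_CE ≈ 13 V

Thevenize the base divider: V_Th = V_CC·R_2/(R_1+R_2) = 17×15/135 = 1.89 V, R_Th = R_1‖R_2 = 13.3 kΩ.
Base-emitter loop: V_Th = I_B·R_Th + V_BE + (β+1)I_B·R_E, so I_B = (1.89 − 0.7) / (13.3 + 201×1.8) = 0.00317 mA.
I_C = β·I_B = 200×0.00317 = 0.634 mA, and I_E = (β+1)I_B = 0.637 mA.
V_CE = V_CC − I_C·R_C − I_E·R_E = 17 − 0.634×3.9 − 0.637×1.8 = 13.4 V.
V_CE = 13.4 V > 0.2 V confirms active-region operation.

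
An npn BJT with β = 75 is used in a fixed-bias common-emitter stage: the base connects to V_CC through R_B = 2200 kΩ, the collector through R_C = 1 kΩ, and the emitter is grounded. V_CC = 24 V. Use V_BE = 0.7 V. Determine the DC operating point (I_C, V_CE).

Base loop: V_CC = I_B·R_B + V_BE, so I_B = (24 − 0.7)/2200 kΩ = 0.0106 mA.
In the active region I_C = β·I_B = 75 × 0.0106 = 0.794 mA.
Collector loop: V_CE = V_CC − I_C·R_C = 24 − 0.794×1 = 23.2 V.
Since V_CE = 23.2 V > V_CE(sat) ≈ 0.2 V, the transistor is in the active region as assumed.

I_C ≈ 0.79 mA, V_CE ≈ 23 V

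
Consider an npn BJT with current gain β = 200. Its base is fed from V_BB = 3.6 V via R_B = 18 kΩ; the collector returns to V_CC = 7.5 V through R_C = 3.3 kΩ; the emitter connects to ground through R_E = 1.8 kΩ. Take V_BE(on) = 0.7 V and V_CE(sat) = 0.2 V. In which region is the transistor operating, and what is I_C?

saturation; I_C ≈ 1.4 mA

Assume active: I_B = (3.6 − 0.7)/(18 + 201×1.8) = 0.00764 mA, I_C = β·I_B = 1.53 mA.
Then V_CE = 7.5 − 1.53×3.3 − 1.53×1.8 = -0.302 V < 0.2 V — the active assumption fails.
Re-solve with V_CE = 0.2 V. KCL at the emitter: V_E/R_E = (V_BB−0.7−V_E)/R_B + (V_CC−0.2−V_E)/R_C, giving V_E = 2.6 V.
I_C = (V_CC − 0.2 − V_E)/R_C = (7.3 − 2.6)/3.3 = 1.43 mA.
Check: I_B = (2.9 − 2.6)/18 = 0.0169 mA, and β·I_B = 3.38 mA > I_C, confirming saturation.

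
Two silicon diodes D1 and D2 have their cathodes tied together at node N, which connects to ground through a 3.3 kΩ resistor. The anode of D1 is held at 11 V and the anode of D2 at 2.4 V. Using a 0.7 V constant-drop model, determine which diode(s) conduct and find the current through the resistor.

Assume both conduct. Then node N would need to be at both 11−0.7 = 10.3 V and 2.4−0.7 = 1.7 V, which is impossible.
Assume only D1 conducts: V_N = 11 − 0.7 = 10.3 V, so I_R = 10.3/3.3 = 3.12 mA.
Check D2: its anode-to-cathode voltage is 2.4 − 10.3 = -7.9 V < 0.7 V, so it is off. The assumption is consistent.

Only D1 conducts; I_R ≈ 3.1 mA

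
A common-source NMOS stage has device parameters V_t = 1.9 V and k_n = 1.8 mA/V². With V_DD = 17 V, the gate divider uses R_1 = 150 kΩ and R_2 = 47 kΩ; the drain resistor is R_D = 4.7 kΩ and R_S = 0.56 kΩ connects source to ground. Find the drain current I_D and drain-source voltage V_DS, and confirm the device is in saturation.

I_D ≈ 1.5 mA, V_DS ≈ 9 V

V_G = V_DD·R_2/(R_1+R_2) = 17×47/197 = 4.06 V.
Assume saturation: I_D = (k_n/2)(V_GS − V_t)² with V_GS = V_G − I_D·R_S = 4.06 − 0.56·I_D.
Substituting gives 0.282·I_D² − 3.17·I_D + 4.18 = 0, with roots I_D = 1.53 or 9.72 mA.
The root I_D = 9.72 mA gives V_GS = -1.39 V ≤ V_t, so take I_D = 1.53 mA.
Then V_GS = 3.2 V and V_DS = V_DD − I_D(R_D+R_S) = 17 − 1.53×5.26 = 8.98 V.
Saturation requires V_DS ≥ V_GS − V_t = 1.3 V; 8.98 ≥ 1.3 ✓.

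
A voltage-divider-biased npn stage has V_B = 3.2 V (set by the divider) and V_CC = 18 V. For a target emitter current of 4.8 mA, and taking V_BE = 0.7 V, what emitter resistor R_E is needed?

R_E ≈ 0.52 kΩ

V_E = V_B − V_BE = 3.2 − 0.7 = 2.5 V.
R_E = V_E / I_E = 2.5 / 4.8 = 0.521 kΩ.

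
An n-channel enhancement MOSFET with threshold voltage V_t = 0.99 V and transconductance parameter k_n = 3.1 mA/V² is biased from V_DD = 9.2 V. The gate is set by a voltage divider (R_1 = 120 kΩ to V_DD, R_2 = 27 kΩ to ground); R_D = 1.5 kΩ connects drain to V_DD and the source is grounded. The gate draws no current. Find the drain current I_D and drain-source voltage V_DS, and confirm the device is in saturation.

V_G = V_DD·R_2/(R_1+R_2) = 9.2×27/147 = 1.69 V. With the source grounded, V_GS = V_G = 1.69 V.
Assume saturation: I_D = (k_n/2)(V_GS − V_t)² = (3.1/2)×(1.69 − 0.99)² = 1.55×0.7² = 0.759 mA.
V_DS = V_DD − I_D·R_D = 9.2 − 0.759×1.5 = 8.06 V.
Saturation requires V_DS ≥ V_GS − V_t = 0.7 V; 8.06 ≥ 0.7 ✓.

I_D ≈ 0.76 mA, V_DS ≈ 8.1 V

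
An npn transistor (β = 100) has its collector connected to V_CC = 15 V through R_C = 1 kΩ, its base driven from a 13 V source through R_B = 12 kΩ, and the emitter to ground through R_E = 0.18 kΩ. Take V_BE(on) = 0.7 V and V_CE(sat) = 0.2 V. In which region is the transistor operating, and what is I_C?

saturation; I_C ≈ 12 mA

Assume active: I_B = (13 − 0.7)/(12 + 101×0.18) = 0.408 mA, I_C = β·I_B = 40.8 mA.
Then V_CE = 15 − 40.8×1 − 41.2×0.18 = -33.2 V < 0.2 V — the active assumption fails.
Re-solve with V_CE = 0.2 V. KCL at the emitter: V_E/R_E = (V_BB−0.7−V_E)/R_B + (V_CC−0.2−V_E)/R_C, giving V_E = 2.38 V.
I_C = (V_CC − 0.2 − V_E)/R_C = (14.8 − 2.38)/1 = 12.4 mA.
Check: I_B = (12.3 − 2.38)/12 = 0.826 mA, and β·I_B = 82.6 mA > I_C, confirming saturation.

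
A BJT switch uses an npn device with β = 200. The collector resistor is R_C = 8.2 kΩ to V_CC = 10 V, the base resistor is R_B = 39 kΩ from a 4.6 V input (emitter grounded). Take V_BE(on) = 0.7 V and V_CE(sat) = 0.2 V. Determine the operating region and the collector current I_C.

saturation; I_C ≈ 1.2 mA

Assume active: I_B = (4.6 − 0.7)/39 = 0.1 mA, giving I_C = β·I_B = 20 mA.
But then V_CE = 10 − 20×8.2 = -154 V < V_CE(sat) = 0.2 V — impossible in the active region.
So the transistor is saturated. With V_CE = 0.2 V, I_C = (V_CC − 0.2)/R_C = 9.8/8.2 = 1.2 mA.
Check: β·I_B = 20 mA > I_C = 1.2 mA, confirming saturation.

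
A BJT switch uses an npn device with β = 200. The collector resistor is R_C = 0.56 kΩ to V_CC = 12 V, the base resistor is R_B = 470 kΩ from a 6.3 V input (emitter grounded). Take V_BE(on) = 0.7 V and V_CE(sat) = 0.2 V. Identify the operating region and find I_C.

active; I_C ≈ 2.4 mA

Assume active. Base-emitter loop: I_B = (V_BB − V_BE)/R_B = (6.3 − 0.7)/470 = 0.0119 mA.
I_C = β·I_B = 200×0.0119 = 2.38 mA.
V_CE = V_CC − I_C·R_C = 12 − 2.38×0.56 = 10.7 V > V_CE(sat), so the active-region assumption holds.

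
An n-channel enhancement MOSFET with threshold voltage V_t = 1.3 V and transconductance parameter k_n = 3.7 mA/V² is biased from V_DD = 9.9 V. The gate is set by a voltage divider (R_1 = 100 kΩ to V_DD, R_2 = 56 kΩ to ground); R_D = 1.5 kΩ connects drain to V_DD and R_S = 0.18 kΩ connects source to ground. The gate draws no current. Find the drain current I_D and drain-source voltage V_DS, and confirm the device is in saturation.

V_G = V_DD·R_2/(R_1+R_2) = 9.9×56/156 = 3.55 V.
Assume saturation: I_D = (k_n/2)(V_GS − V_t)² with V_GS = V_G − I_D·R_S = 3.55 − 0.18·I_D.
Substituting gives 0.0599·I_D² − 2.5·I_D + 9.4 = 0, with roots I_D = 4.18 or 37.6 mA.
The root I_D = 37.6 mA gives V_GS = -3.21 V ≤ V_t, so take I_D = 4.18 mA.
Then V_GS = 2.8 V and V_DS = V_DD − I_D(R_D+R_S) = 9.9 − 4.18×1.68 = 2.89 V.
Saturation requires V_DS ≥ V_GS − V_t = 1.5 V; 2.89 ≥ 1.5 ✓.

I_D ≈ 4.2 mA, V_DS ≈ 2.9 V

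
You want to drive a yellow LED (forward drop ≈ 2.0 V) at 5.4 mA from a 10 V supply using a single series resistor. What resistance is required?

R ≈ 1.5 kΩ

The resistor drops V_S − V_D = 10 − 2.0 = 8 V at 5.4 mA.
R = 8 V / 5.4 mA = 1.48 kΩ.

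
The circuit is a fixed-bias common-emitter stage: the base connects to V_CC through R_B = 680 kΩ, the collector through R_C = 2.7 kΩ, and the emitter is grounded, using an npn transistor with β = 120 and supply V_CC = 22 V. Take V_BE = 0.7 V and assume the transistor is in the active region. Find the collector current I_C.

I_C ≈ 3.8 mA

Base loop: V_CC = I_B·R_B + V_BE, so I_B = (22 − 0.7)/680 kΩ = 0.0313 mA.
In the active region I_C = β·I_B = 120 × 0.0313 = 3.76 mA.
Collector loop: V_CE = V_CC − I_C·R_C = 22 − 3.76×2.7 = 11.9 V.
Since V_CE = 11.9 V > V_CE(sat) ≈ 0.2 V, the transistor is in the active region as assumed.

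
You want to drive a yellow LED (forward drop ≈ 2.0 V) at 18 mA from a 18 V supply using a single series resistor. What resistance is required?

The resistor drops V_S − V_D = 18 − 2.0 = 16 V at 18 mA.
R = 16 V / 18 mA = 0.889 kΩ.

R ≈ 0.89 kΩ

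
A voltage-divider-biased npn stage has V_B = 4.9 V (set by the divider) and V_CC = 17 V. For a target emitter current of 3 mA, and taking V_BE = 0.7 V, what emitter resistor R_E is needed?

V_E = V_B − V_BE = 4.9 − 0.7 = 4.2 V.
R_E = V_E / I_E = 4.2 / 3 = 1.4 kΩ.

R_E ≈ 1.4 kΩ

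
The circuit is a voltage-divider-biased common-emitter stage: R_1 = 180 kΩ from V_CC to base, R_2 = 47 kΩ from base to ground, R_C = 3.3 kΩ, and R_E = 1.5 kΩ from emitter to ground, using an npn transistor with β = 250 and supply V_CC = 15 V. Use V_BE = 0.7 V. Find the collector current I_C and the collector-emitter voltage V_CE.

Thevenize the base divider: V_Th = V_CC·R_2/(R_1+R_2) = 15×47/227 = 3.11 V, R_Th = R_1‖R_2 = 37.3 kΩ.
Base-emitter loop: V_Th = I_B·R_Th + V_BE + (β+1)I_B·R_E, so I_B = (3.11 − 0.7) / (37.3 + 251×1.5) = 0.00581 mA.
I_C = β·I_B = 250×0.00581 = 1.45 mA, and I_E = (β+1)I_B = 1.46 mA.
V_CE = V_CC − I_C·R_C − I_E·R_E = 15 − 1.45×3.3 − 1.46×1.5 = 8.01 V.
V_CE = 8.01 V > 0.2 V confirms active-region operation.

I_C ≈ 1.5 mA, V_CE ≈ 8 V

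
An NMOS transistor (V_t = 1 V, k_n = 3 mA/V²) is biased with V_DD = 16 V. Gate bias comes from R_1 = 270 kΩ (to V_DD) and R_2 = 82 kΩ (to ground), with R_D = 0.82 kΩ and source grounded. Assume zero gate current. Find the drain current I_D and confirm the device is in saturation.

V_G = V_DD·R_2/(R_1+R_2) = 16×82/352 = 3.73 V. With the source grounded, V_GS = V_G = 3.73 V.
Assume saturation: I_D = (k_n/2)(V_GS − V_t)² = (3/2)×(3.73 − 1)² = 1.5×2.73² = 11.2 mA.
V_DS = V_DD − I_D·R_D = 16 − 11.2×0.82 = 6.85 V.
Saturation requires V_DS ≥ V_GS − V_t = 2.73 V; 6.85 ≥ 2.73 ✓.

I_D ≈ 11 mA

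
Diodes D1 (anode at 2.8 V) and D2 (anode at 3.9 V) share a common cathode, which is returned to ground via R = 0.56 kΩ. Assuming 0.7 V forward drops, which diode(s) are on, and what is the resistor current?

Only D2 conducts; I_R ≈ 5.7 mA

Assume both conduct. Then node N would need to be at both 2.8−0.7 = 2.1 V and 3.9−0.7 = 3.2 V, which is impossible.
Assume only D2 conducts: V_N = 3.9 − 0.7 = 3.2 V, so I_R = 3.2/0.56 = 5.71 mA.
Check D1: its anode-to-cathode voltage is 2.8 − 3.2 = -0.4 V < 0.7 V, so it is off. The assumption is consistent.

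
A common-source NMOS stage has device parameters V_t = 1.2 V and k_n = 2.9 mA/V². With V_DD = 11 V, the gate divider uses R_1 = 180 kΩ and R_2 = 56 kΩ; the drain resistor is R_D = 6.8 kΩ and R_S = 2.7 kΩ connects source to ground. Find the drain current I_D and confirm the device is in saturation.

I_D ≈ 0.34 mA

V_G = V_DD·R_2/(R_1+R_2) = 11×56/236 = 2.61 V.
Assume saturation: I_D = (k_n/2)(V_GS − V_t)² with V_GS = V_G − I_D·R_S = 2.61 − 2.7·I_D.
Substituting gives 10.6·I_D² − 12·I_D + 2.88 = 0, with roots I_D = 0.342 or 0.797 mA.
The root I_D = 0.797 mA gives V_GS = 0.459 V ≤ V_t, so take I_D = 0.342 mA.
Then V_GS = 1.69 V and V_DS = V_DD − I_D(R_D+R_S) = 11 − 0.342×9.5 = 7.75 V.
Saturation requires V_DS ≥ V_GS − V_t = 0.486 V; 7.75 ≥ 0.486 ✓.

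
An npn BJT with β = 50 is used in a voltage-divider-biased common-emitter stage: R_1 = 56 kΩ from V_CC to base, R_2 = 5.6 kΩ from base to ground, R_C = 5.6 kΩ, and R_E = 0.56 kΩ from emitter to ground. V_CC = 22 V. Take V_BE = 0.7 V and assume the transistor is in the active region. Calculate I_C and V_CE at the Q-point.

Thevenize the base divider: V_Th = V_CC·R_2/(R_1+R_2) = 22×5.6/61.6 = 2 V, R_Th = R_1‖R_2 = 5.09 kΩ.
Base-emitter loop: V_Th = I_B·R_Th + V_BE + (β+1)I_B·R_E, so I_B = (2 − 0.7) / (5.09 + 51×0.56) = 0.0386 mA.
I_C = β·I_B = 50×0.0386 = 1.93 mA, and I_E = (β+1)I_B = 1.97 mA.
V_CE = V_CC − I_C·R_C − I_E·R_E = 22 − 1.93×5.6 − 1.97×0.56 = 10.1 V.
V_CE = 10.1 V > 0.2 V confirms active-region operation.

I_C ≈ 1.9 mA, V_CE ≈ 10 V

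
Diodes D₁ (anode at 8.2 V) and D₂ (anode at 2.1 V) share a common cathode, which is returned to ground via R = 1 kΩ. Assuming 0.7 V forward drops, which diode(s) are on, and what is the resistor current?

Only D₁ conducts; I_R ≈ 7.5 mA

Assume both conduct. Then node N would need to be at both 8.2−0.7 = 7.5 V and 2.1−0.7 = 1.4 V, which is impossible.
Assume only D₁ conducts: V_N = 8.2 − 0.7 = 7.5 V, so I_R = 7.5/1 = 7.5 mA.
Check D₂: its anode-to-cathode voltage is 2.1 − 7.5 = -5.4 V < 0.7 V, so it is off. The assumption is consistent.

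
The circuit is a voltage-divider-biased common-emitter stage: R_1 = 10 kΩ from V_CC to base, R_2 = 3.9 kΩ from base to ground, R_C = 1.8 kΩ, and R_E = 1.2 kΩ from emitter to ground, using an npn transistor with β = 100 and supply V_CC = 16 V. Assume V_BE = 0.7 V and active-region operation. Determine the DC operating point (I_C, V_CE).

Thevenize the base divider: V_Th = V_CC·R_2/(R_1+R_2) = 16×3.9/13.9 = 4.49 V, R_Th = R_1‖R_2 = 2.81 kΩ.
Base-emitter loop: V_Th = I_B·R_Th + V_BE + (β+1)I_B·R_E, so I_B = (4.49 − 0.7) / (2.81 + 101×1.2) = 0.0306 mA.
I_C = β·I_B = 100×0.0306 = 3.06 mA, and I_E = (β+1)I_B = 3.09 mA.
V_CE = V_CC − I_C·R_C − I_E·R_E = 16 − 3.06×1.8 − 3.09×1.2 = 6.8 V.
V_CE = 6.8 V > 0.2 V confirms active-region operation.

I_C ≈ 3.1 mA, V_CE ≈ 6.8 V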